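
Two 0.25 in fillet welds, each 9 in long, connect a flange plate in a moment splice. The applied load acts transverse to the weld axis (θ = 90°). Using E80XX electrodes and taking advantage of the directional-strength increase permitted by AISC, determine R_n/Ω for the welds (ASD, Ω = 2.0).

E80XX → F_EXX = 80 ksi.
t_e = 0.707 × 0.25 = 0.1767 in; A_we = 0.1767 × 18 = 3.181 in².
Directional factor: 1.0 + 0.5 sin^1.5(90°) = 1.5.
F_nw = 0.6 × 80 × 1.5 = 72 ksi.
R_n/Ω = (72 × 3.181) / 2.0 = 114.5 kips.

R_n/Ω ≈ 115 kips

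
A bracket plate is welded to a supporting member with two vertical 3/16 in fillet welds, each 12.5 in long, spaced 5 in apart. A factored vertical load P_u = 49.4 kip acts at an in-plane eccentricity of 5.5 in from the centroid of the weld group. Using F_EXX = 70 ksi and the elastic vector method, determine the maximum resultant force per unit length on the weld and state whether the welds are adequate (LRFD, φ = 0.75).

f_max ≈ 4.89 kip/in; NOT adequate

Total weld length L_w = 25 in. Treat welds as unit-width lines.
Polar moment about centroid: J = 2[d³/12 + d(b/2)²] = 2[12.5³/12 + 12.5×2.5²] = 481.8 in³.
Direct shear f_v = P/L_w = 49.4 / 25 = 1.976 kip/in (vertical).
Torsion M = P·e = 49.4 × 5.5 = 271.7 kip·in.
Critical point at (x, y) = (2.5, 6.25) from centroid. f_tx = M·y/J = 3.525 kip/in; f_ty = M·x/J = 1.41 kip/in.
Resultant f_max = √[f_tx² + (f_v + f_ty)²] = √[3.525² + (1.976 + 1.41)²] = 4.888 kip/in.
Capacity per unit length: φr_n = 0.75 × 0.6 × 70 × (0.707 × 0.1875) = 4.176 kip/in.
4.888 > 4.176 → NOT adequate.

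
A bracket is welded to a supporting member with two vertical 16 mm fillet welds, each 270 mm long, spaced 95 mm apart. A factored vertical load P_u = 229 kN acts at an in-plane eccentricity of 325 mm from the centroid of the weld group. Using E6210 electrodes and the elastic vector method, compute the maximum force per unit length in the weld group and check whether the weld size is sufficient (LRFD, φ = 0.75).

f_max ≈ 2540 N/mm; adequate

E62XX → F_EXX = 620 MPa.
Total weld length L_w = 540 mm. Treat welds as unit-width lines.
Polar moment about centroid: J = 2[d³/12 + d(b/2)²] = 2[270³/12 + 270×47.5²] = 4499000 mm³.
Direct shear f_v = P/L_w = 229×10³ / 540 = 424.1 N/mm (vertical).
Torsion M = P·e = 229×10³ × 325 = 74425000 N·mm.
Critical point at (x, y) = (47.5, 135) from centroid. f_tx = M·y/J = 2233 N/mm; f_ty = M·x/J = 785.8 N/mm.
Resultant f_max = √[f_tx² + (f_v + f_ty)²] = √[2233² + (424.1 + 785.8)²] = 2540 N/mm.
Capacity per unit length: φr_n = 0.75 × 0.6 × 620 × (0.707 × 16) = 3156 N/mm.
2540 ≤ 3156 → adequate.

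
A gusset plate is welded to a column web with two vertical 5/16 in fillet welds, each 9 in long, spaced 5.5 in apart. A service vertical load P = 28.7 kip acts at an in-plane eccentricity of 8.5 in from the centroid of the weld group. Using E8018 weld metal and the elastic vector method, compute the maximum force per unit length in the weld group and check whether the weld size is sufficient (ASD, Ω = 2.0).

E80XX → F_EXX = 80 ksi.
Total weld length L_w = 18 in. Treat welds as unit-width lines.
Polar moment about centroid: J = 2[d³/12 + d(b/2)²] = 2[9³/12 + 9×2.75²] = 257.6 in³.
Direct shear f_v = P/L_w = 28.7 / 18 = 1.594 kip/in (vertical).
Torsion M = P·e = 28.7 × 8.5 = 243.95 kip·in.
Critical point at (x, y) = (2.75, 4.5) from centroid. f_tx = M·y/J = 4.261 kip/in; f_ty = M·x/J = 2.604 kip/in.
Resultant f_max = √[f_tx² + (f_v + f_ty)²] = √[4.261² + (1.594 + 2.604)²] = 5.982 kip/in.
Capacity per unit length: r_n/Ω = (1/2.0) × 0.6 × 80 × (0.707 × 0.3125) = 5.302 kip/in.
5.982 > 5.302 → NOT adequate.

f_max ≈ 5.98 kip/in; NOT adequate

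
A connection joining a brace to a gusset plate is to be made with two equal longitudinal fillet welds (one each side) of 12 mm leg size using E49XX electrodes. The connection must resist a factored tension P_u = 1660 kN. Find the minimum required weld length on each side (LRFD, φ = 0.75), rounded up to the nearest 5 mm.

E49XX → F_EXX = 490 MPa.
Throat t_e = 0.707 × 12 = 8.484 mm.
φr_n = 0.75 × 0.6 × 490 × 8.484 × 10⁻³ = 1.871 kN/mm.
L_req = P_u / φr_n = 1660 / 1.871 = 887.4 mm total.
Per side: 887.4 / 2 = 443.7 mm.
Round up → use L = 445 mm on each side.

L = 445 mm on each side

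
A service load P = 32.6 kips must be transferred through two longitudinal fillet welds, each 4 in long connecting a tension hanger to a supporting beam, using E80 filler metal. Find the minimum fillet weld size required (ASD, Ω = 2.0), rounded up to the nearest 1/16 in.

E80XX → F_EXX = 80 ksi.
Total weld length L = 8 in.
Required throat t_e = P × Ω / (0.6 F_EXX × L) = 32.6 × 2.0 / (0.6 × 80 × 8) = 0.1698 in.
Required leg w = t_e / 0.707 = 0.2402 in → use 1/4 in.

w = 1/4 in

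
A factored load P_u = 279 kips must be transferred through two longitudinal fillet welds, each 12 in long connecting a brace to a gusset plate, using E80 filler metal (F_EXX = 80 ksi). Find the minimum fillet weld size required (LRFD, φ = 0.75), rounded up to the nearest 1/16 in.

w = 1/2 in

Total weld length L = 24 in.
Required throat t_e = P_u / (φ × 0.6 F_EXX × L) = 279 / (0.75 × 0.6 × 80 × 24) = 0.3229 in.
Required leg w = t_e / 0.707 = 0.4567 in → use 1/2 in.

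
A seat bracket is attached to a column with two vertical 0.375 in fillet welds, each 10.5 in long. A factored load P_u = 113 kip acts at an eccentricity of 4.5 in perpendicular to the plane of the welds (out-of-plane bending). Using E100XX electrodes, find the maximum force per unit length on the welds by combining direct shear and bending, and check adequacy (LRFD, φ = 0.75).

f_max ≈ 14.8 kip/in; NOT adequate

E100XX → F_EXX = 100 ksi.
L_w = 2 × 10.5 = 21 in; section modulus (unit throat) S = 2 × L²/6 = 36.75 in².
Direct shear f_v = P/L_w = 113/21 = 5.381 kip/in.
Moment M = P × e = 113 × 4.5 = 508.5 kip·in; bending f_b = M/S = 13.84 kip/in.
f_max = √(f_v² + f_b²) = √(5.381² + 13.84²) = 14.85 kip/in.
φr_n = 0.75 × 0.6 × 100 × (0.707 × 0.375) = 11.93 kip/in → NOT adequate.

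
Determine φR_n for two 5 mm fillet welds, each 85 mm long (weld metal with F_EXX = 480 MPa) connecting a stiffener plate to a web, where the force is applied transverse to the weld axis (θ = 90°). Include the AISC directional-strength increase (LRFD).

φR_n ≈ 195 kN

t_e = 0.707 × 5 = 3.535 mm; A_we = 3.535 × 170 = 600.9 mm².
Directional factor: 1.0 + 0.5 sin^1.5(90°) = 1.5.
F_nw = 0.6 × 480 × 1.5 = 432 MPa.
φR_n = 0.75 × 432 × 600.9 × 10⁻³ = 194.7 kN.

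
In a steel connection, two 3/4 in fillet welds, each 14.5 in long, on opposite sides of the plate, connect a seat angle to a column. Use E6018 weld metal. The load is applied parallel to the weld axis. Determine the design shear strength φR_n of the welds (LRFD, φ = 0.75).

φR_n ≈ 415 kip

E60XX → F_EXX = 60 ksi.
Effective throat t_e = 0.707 × 0.75 = 0.5302 in.
Total length L = 29 in; A_we = 0.5302 × 29 = 15.38 in².
F_nw = 0.6 F_EXX = 0.6 × 60 = 36 ksi.
φR_n = 0.75 × 36 × 15.38 = 415.2 kip.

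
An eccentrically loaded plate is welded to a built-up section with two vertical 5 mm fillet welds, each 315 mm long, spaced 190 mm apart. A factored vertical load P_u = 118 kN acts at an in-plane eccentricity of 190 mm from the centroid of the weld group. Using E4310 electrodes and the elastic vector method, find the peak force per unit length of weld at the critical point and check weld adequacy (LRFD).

f_max ≈ 502 N/mm; adequate

E43XX → F_EXX = 430 MPa.
Total weld length L_w = 630 mm. Treat welds as unit-width lines.
Polar moment about centroid: J = 2[d³/12 + d(b/2)²] = 2[315³/12 + 315×95²] = 10900000 mm³.
Direct shear f_v = P/L_w = 118×10³ / 630 = 187.3 N/mm (vertical).
Torsion M = P·e = 118×10³ × 190 = 22420000 N·mm.
Critical point at (x, y) = (95, 157.5) from centroid. f_tx = M·y/J = 324.1 N/mm; f_ty = M·x/J = 195.5 N/mm.
Resultant f_max = √[f_tx² + (f_v + f_ty)²] = √[324.1² + (187.3 + 195.5)²] = 501.6 N/mm.
Capacity per unit length: φr_n = 0.75 × 0.6 × 430 × (0.707 × 5) = 684 N/mm.
501.6 ≤ 684 → adequate.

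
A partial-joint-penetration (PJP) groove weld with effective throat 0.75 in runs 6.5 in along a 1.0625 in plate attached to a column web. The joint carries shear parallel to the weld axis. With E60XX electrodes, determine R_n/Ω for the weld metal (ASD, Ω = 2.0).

E60XX → F_EXX = 60 ksi.
Effective throat (given) t_e = 0.75 in.
A_we = 0.75 × 6.5 = 4.875 in².
F_nw = 0.6 F_EXX = 36 ksi.
R_n/Ω = (36 × 4.875) / 2.0 = 87.75 kips.

R_n/Ω ≈ 87.8 kips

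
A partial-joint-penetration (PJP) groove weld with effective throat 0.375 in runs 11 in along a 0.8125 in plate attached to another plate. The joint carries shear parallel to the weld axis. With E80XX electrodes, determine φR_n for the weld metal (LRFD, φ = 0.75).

φR_n ≈ 148 kip

E80XX → F_EXX = 80 ksi.
Effective throat (given) t_e = 0.375 in.
A_we = 0.375 × 11 = 4.125 in².
F_nw = 0.6 F_EXX = 48 ksi.
φR_n = 0.75 × 48 × 4.125 = 148.5 kip.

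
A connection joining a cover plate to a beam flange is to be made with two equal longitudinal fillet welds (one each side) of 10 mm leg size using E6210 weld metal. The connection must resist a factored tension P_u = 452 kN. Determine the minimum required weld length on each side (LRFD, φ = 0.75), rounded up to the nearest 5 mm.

L = 115 mm on each side

E62XX → F_EXX = 620 MPa.
Throat t_e = 0.707 × 10 = 7.07 mm.
φr_n = 0.75 × 0.6 × 620 × 7.07 × 10⁻³ = 1.973 kN/mm.
L_req = P_u / φr_n = 452 / 1.973 = 229.1 mm total.
Per side: 229.1 / 2 = 114.6 mm.
Round up → use L = 115 mm on each side.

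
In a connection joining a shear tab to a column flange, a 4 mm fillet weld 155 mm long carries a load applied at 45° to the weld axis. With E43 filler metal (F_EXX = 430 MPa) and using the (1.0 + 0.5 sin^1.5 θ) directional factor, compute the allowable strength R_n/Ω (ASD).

t_e = 0.707 × 4 = 2.828 mm; A_we = 2.828 × 155 = 438.3 mm².
Directional factor: 1.0 + 0.5 sin^1.5(45°) = 1.297.
F_nw = 0.6 × 430 × 1.297 = 334.7 MPa.
R_n/Ω = (334.7 × 438.3) / 2.0 × 10⁻³ = 73.36 kN.

R_n/Ω ≈ 73.4 kN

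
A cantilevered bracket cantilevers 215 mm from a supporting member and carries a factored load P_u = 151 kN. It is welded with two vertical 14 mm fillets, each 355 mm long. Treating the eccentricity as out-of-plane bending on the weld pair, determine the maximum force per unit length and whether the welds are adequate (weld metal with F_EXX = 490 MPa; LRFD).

L_w = 2 × 355 = 710 mm; section modulus (unit throat) S = 2 × L²/6 = 42010 mm².
Direct shear f_v = P/L_w = 151×10³/710 = 212.7 N/mm.
Moment M = P × e = 151×10³ × 215 = 32465000 N·mm; bending f_b = M/S = 772.8 N/mm.
f_max = √(f_v² + f_b²) = √(212.7² + 772.8²) = 801.6 N/mm.
φr_n = 0.75 × 0.6 × 490 × (0.707 × 14) = 2183 N/mm → adequate.

f_max ≈ 802 N/mm; adequate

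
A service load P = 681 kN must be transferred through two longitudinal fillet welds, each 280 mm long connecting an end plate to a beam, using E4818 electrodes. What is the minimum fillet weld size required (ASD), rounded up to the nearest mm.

w = 12 mm

E48XX → F_EXX = 480 MPa.
Total weld length L = 560 mm.
Required throat t_e = P × Ω / (0.6 F_EXX × L) = 681 × 2.0 / (0.6 × 480 × 560 × 10⁻³) = 8.445 mm.
Required leg w = t_e / 0.707 = 11.94 mm → use 12 mm.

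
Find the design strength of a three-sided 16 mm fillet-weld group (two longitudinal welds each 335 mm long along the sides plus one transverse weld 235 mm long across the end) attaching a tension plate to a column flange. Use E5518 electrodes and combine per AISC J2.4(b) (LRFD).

φR_n ≈ 2580 kN

E55XX → F_EXX = 550 MPa.
t_e = 0.707 × 16 = 11.31 mm.
R_nwl = 0.6 × 550 × 11.31 × 670 × 10⁻³ = 2501 kN (longitudinal, 2 welds).
R_nwt = 0.6 × 550 × 11.31 × 235 × 10⁻³ = 877.2 kN (transverse, base value).
(i) R_nwl + R_nwt = 3378 kN; (ii) 0.85 R_nwl + 1.5 R_nwt = 3442 kN.
R_n = max = 3442 kN [governs: (ii)]; φR_n = 2581 kN.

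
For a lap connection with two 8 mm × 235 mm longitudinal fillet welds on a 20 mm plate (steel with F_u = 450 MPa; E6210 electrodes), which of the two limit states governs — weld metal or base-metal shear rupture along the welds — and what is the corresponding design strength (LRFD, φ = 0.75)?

φR_n ≈ 742 kN (weld metal governs)

E62XX → F_EXX = 620 MPa.
t_e = 0.707 × 8 = 5.656 mm; L = 470 mm.
Weld metal: φR_n = 0.75 × 0.6 × 620 × 5.656 × 470 × 10⁻³ = 741.7 kN.
Base metal (shear rupture): φR_n = 0.75 × 0.6 × 450 × 20 × 470 × 10⁻³ = 1904 kN.
Governing: weld metal.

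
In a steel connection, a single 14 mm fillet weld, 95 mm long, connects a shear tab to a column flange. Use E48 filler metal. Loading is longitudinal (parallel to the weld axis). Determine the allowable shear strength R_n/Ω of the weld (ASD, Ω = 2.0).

E48XX → F_EXX = 480 MPa.
Effective throat t_e = 0.707 × 14 = 9.898 mm.
Total length L = 95 mm; A_we = 9.898 × 95 = 940.3 mm².
F_nw = 0.6 F_EXX = 0.6 × 480 = 288 MPa.
R_n = 288 × 940.3 × 10⁻³ = 270.8 kN; R_n/Ω = 270.8/2.0 = 135.4 kN.

R_n/Ω ≈ 135 kN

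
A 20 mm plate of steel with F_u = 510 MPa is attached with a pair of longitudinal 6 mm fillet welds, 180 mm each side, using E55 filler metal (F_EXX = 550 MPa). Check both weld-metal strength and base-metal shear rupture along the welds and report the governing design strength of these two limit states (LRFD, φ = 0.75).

t_e = 0.707 × 6 = 4.242 mm; L = 360 mm.
Weld metal: φR_n = 0.75 × 0.6 × 550 × 4.242 × 360 × 10⁻³ = 378 kN.
Base metal (shear rupture): φR_n = 0.75 × 0.6 × 510 × 20 × 360 × 10⁻³ = 1652 kN.
Governing: weld metal.

φR_n ≈ 378 kN (weld metal governs)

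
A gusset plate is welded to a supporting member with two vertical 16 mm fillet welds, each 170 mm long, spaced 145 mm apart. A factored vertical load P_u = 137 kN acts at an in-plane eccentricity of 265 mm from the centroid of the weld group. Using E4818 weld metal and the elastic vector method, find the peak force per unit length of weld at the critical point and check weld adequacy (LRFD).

E48XX → F_EXX = 480 MPa.
Total weld length L_w = 340 mm. Treat welds as unit-width lines.
Polar moment about centroid: J = 2[d³/12 + d(b/2)²] = 2[170³/12 + 170×72.5²] = 2606000 mm³.
Direct shear f_v = P/L_w = 137×10³ / 340 = 402.9 N/mm (vertical).
Torsion M = P·e = 137×10³ × 265 = 36305000 N·mm.
Critical point at (x, y) = (72.5, 85) from centroid. f_tx = M·y/J = 1184 N/mm; f_ty = M·x/J = 1010 N/mm.
Resultant f_max = √[f_tx² + (f_v + f_ty)²] = √[1184² + (402.9 + 1010)²] = 1844 N/mm.
Capacity per unit length: φr_n = 0.75 × 0.6 × 480 × (0.707 × 16) = 2443 N/mm.
1844 ≤ 2443 → adequate.

f_max ≈ 1840 N/mm; adequate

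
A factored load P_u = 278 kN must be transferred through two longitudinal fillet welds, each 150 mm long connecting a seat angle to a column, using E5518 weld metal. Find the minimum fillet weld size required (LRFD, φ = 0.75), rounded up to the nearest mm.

E55XX → F_EXX = 550 MPa.
Total weld length L = 300 mm.
Required throat t_e = P_u / (φ × 0.6 F_EXX × L) = 278 / (0.75 × 0.6 × 550 × 300 × 10⁻³) = 3.744 mm.
Required leg w = t_e / 0.707 = 5.296 mm → use 6 mm.

w = 6 mm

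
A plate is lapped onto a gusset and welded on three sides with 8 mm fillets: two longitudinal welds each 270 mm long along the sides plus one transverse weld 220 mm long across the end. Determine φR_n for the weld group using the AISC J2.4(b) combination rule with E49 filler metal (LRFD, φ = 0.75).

E49XX → F_EXX = 490 MPa.
t_e = 0.707 × 8 = 5.656 mm.
R_nwl = 0.6 × 490 × 5.656 × 540 × 10⁻³ = 897.9 kN (longitudinal, 2 welds).
R_nwt = 0.6 × 490 × 5.656 × 220 × 10⁻³ = 365.8 kN (transverse, base value).
(i) R_nwl + R_nwt = 1264 kN; (ii) 0.85 R_nwl + 1.5 R_nwt = 1312 kN.
R_n = max = 1312 kN [governs: (ii)]; φR_n = 984 kN.

φR_n ≈ 984 kN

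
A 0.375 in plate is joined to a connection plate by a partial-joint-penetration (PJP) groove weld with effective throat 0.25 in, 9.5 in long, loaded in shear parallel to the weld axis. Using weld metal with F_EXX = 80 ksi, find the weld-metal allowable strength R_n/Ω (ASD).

R_n/Ω ≈ 57 kip

Effective throat (given) t_e = 0.25 in.
A_we = 0.25 × 9.5 = 2.375 in².
F_nw = 0.6 F_EXX = 48 ksi.
R_n/Ω = (48 × 2.375) / 2.0 = 57 kip.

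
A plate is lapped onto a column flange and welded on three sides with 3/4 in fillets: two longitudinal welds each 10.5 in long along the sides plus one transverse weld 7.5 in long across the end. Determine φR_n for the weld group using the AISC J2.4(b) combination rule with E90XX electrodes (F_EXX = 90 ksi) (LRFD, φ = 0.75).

φR_n ≈ 625 kip

t_e = 0.707 × 0.75 = 0.5302 in.
R_nwl = 0.6 × 90 × 0.5302 × 21 = 601.3 kip (longitudinal, 2 welds).
R_nwt = 0.6 × 90 × 0.5302 × 7.5 = 214.8 kip (transverse, base value).
(i) R_nwl + R_nwt = 816.1 kip; (ii) 0.85 R_nwl + 1.5 R_nwt = 833.2 kip.
R_n = max = 833.2 kip [governs: (ii)]; φR_n = 624.9 kip.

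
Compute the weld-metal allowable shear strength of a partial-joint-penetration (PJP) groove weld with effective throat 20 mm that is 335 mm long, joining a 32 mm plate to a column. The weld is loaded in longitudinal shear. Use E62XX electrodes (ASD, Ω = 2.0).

R_n/Ω ≈ 1250 kN

E62XX → F_EXX = 620 MPa.
Effective throat (given) t_e = 20 mm.
A_we = 20 × 335 = 6700 mm².
F_nw = 0.6 F_EXX = 372 MPa.
R_n/Ω = (372 × 6700) / 2.0 × 10⁻³ = 1246 kN.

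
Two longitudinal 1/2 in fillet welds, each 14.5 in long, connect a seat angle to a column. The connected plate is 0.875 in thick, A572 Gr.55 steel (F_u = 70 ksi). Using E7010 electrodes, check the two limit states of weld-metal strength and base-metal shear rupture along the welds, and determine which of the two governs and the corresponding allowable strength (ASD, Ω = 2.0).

E70XX → F_EXX = 70 ksi.
t_e = 0.707 × 0.5 = 0.3535 in; L = 29 in.
Weld metal: R_n/Ω = (1/2.0) × 0.6 × 70 × 0.3535 × 29 = 215.3 kip.
Base metal (shear rupture): R_n/Ω = (1/2.0) × 0.6 × 70 × 0.875 × 29 = 532.9 kip.
Governing: weld metal.

R_n/Ω ≈ 215 kip (weld metal governs)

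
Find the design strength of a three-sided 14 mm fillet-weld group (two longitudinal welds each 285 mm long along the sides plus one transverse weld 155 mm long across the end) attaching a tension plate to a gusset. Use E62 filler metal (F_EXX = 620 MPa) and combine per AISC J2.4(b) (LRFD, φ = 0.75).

t_e = 0.707 × 14 = 9.898 mm.
R_nwl = 0.6 × 620 × 9.898 × 570 × 10⁻³ = 2099 kN (longitudinal, 2 welds).
R_nwt = 0.6 × 620 × 9.898 × 155 × 10⁻³ = 570.7 kN (transverse, base value).
(i) R_nwl + R_nwt = 2669 kN; (ii) 0.85 R_nwl + 1.5 R_nwt = 2640 kN.
R_n = max = 2669 kN [governs: (i)]; φR_n = 2002 kN.

φR_n ≈ 2000 kN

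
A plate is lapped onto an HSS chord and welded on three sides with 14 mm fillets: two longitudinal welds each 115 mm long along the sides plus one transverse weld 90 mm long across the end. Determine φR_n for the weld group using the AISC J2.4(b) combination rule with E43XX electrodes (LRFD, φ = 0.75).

φR_n ≈ 633 kN

E43XX → F_EXX = 430 MPa.
t_e = 0.707 × 14 = 9.898 mm.
R_nwl = 0.6 × 430 × 9.898 × 230 × 10⁻³ = 587.3 kN (longitudinal, 2 welds).
R_nwt = 0.6 × 430 × 9.898 × 90 × 10⁻³ = 229.8 kN (transverse, base value).
(i) R_nwl + R_nwt = 817.2 kN; (ii) 0.85 R_nwl + 1.5 R_nwt = 844 kN.
R_n = max = 844 kN [governs: (ii)]; φR_n = 633 kN.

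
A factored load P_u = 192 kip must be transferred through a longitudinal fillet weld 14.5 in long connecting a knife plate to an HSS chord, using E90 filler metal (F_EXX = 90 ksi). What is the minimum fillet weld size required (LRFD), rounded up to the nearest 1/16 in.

w = 1/2 in

Total weld length L = 14.5 in.
Required throat t_e = P_u / (φ × 0.6 F_EXX × L) = 192 / (0.75 × 0.6 × 90 × 14.5) = 0.3269 in.
Required leg w = t_e / 0.707 = 0.4624 in → use 1/2 in.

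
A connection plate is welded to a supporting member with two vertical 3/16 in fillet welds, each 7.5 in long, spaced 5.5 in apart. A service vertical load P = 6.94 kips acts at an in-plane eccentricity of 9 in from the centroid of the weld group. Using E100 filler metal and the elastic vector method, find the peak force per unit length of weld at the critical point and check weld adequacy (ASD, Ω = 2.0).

E100XX → F_EXX = 100 ksi.
Total weld length L_w = 15 in. Treat welds as unit-width lines.
Polar moment about centroid: J = 2[d³/12 + d(b/2)²] = 2[7.5³/12 + 7.5×2.75²] = 183.8 in³.
Direct shear f_v = P/L_w = 6.94 / 15 = 0.4627 kip/in (vertical).
Torsion M = P·e = 6.94 × 9 = 62.46 kip·in.
Critical point at (x, y) = (2.75, 3.75) from centroid. f_tx = M·y/J = 1.275 kip/in; f_ty = M·x/J = 0.9348 kip/in.
Resultant f_max = √[f_tx² + (f_v + f_ty)²] = √[1.275² + (0.4627 + 0.9348)²] = 1.891 kip/in.
Capacity per unit length: r_n/Ω = (1/2.0) × 0.6 × 100 × (0.707 × 0.1875) = 3.977 kip/in.
1.891 ≤ 3.977 → adequate.

f_max ≈ 1.89 kip/in; adequate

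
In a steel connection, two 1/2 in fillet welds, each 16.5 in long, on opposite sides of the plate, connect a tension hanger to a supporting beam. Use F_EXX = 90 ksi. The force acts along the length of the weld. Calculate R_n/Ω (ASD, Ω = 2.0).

Effective throat t_e = 0.707 × 0.5 = 0.3535 in.
Total length L = 33 in; A_we = 0.3535 × 33 = 11.67 in².
F_nw = 0.6 F_EXX = 0.6 × 90 = 54 ksi.
R_n = 54 × 11.67 = 629.9 kips; R_n/Ω = 629.9/2.0 = 315 kips.

R_n/Ω ≈ 315 kips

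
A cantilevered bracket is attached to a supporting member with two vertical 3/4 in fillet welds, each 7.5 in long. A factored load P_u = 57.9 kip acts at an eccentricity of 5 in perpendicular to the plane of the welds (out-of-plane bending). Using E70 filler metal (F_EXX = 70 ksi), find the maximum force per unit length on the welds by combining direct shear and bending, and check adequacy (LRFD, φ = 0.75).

L_w = 2 × 7.5 = 15 in; section modulus (unit throat) S = 2 × L²/6 = 18.75 in².
Direct shear f_v = P/L_w = 57.9/15 = 3.86 kip/in.
Moment M = P × e = 57.9 × 5 = 289.5 kip·in; bending f_b = M/S = 15.44 kip/in.
f_max = √(f_v² + f_b²) = √(3.86² + 15.44²) = 15.92 kip/in.
φr_n = 0.75 × 0.6 × 70 × (0.707 × 0.75) = 16.7 kip/in → adequate.

f_max ≈ 15.9 kip/in; adequate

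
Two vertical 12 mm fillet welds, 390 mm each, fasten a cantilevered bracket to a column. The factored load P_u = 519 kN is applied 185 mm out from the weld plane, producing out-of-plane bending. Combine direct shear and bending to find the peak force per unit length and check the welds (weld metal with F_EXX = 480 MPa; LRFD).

f_max ≈ 2010 N/mm; NOT adequate

L_w = 2 × 390 = 780 mm; section modulus (unit throat) S = 2 × L²/6 = 50700 mm².
Direct shear f_v = P/L_w = 519×10³/780 = 665.4 N/mm.
Moment M = P × e = 519×10³ × 185 = 96015000 N·mm; bending f_b = M/S = 1894 N/mm.
f_max = √(f_v² + f_b²) = √(665.4² + 1894²) = 2007 N/mm.
φr_n = 0.75 × 0.6 × 480 × (0.707 × 12) = 1833 N/mm → NOT adequate.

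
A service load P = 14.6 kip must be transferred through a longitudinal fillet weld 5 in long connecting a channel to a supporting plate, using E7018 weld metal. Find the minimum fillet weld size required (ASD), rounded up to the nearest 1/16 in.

E70XX → F_EXX = 70 ksi.
Total weld length L = 5 in.
Required throat t_e = P × Ω / (0.6 F_EXX × L) = 14.6 × 2.0 / (0.6 × 70 × 5) = 0.139 in.
Required leg w = t_e / 0.707 = 0.1967 in → use 1/4 in.

w = 1/4 in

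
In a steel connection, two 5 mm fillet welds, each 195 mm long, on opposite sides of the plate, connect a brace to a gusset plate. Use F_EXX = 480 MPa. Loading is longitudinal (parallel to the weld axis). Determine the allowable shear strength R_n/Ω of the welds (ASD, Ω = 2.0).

Effective throat t_e = 0.707 × 5 = 3.535 mm.
Total length L = 390 mm; A_we = 3.535 × 390 = 1379 mm².
F_nw = 0.6 F_EXX = 0.6 × 480 = 288 MPa.
R_n = 288 × 1379 × 10⁻³ = 397.1 kN; R_n/Ω = 397.1/2.0 = 198.5 kN.

R_n/Ω ≈ 199 kN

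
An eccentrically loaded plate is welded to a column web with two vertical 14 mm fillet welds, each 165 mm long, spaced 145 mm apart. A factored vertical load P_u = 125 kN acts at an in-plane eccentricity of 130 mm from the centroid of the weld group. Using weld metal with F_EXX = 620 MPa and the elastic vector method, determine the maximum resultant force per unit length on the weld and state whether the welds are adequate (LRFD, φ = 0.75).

Total weld length L_w = 330 mm. Treat welds as unit-width lines.
Polar moment about centroid: J = 2[d³/12 + d(b/2)²] = 2[165³/12 + 165×72.5²] = 2483000 mm³.
Direct shear f_v = P/L_w = 125×10³ / 330 = 378.8 N/mm (vertical).
Torsion M = P·e = 125×10³ × 130 = 16250000 N·mm.
Critical point at (x, y) = (72.5, 82.5) from centroid. f_tx = M·y/J = 539.9 N/mm; f_ty = M·x/J = 474.4 N/mm.
Resultant f_max = √[f_tx² + (f_v + f_ty)²] = √[539.9² + (378.8 + 474.4)²] = 1010 N/mm.
Capacity per unit length: φr_n = 0.75 × 0.6 × 620 × (0.707 × 14) = 2762 N/mm.
1010 ≤ 2762 → adequate.

f_max ≈ 1010 N/mm; adequate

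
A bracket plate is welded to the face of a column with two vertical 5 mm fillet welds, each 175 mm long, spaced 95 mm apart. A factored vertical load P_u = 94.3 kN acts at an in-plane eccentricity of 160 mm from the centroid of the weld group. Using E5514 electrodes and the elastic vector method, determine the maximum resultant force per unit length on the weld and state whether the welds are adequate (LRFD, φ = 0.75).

f_max ≈ 1050 N/mm; NOT adequate

E55XX → F_EXX = 550 MPa.
Total weld length L_w = 350 mm. Treat welds as unit-width lines.
Polar moment about centroid: J = 2[d³/12 + d(b/2)²] = 2[175³/12 + 175×47.5²] = 1683000 mm³.
Direct shear f_v = P/L_w = 94.3×10³ / 350 = 269.4 N/mm (vertical).
Torsion M = P·e = 94.3×10³ × 160 = 15088000 N·mm.
Critical point at (x, y) = (47.5, 87.5) from centroid. f_tx = M·y/J = 784.5 N/mm; f_ty = M·x/J = 425.9 N/mm.
Resultant f_max = √[f_tx² + (f_v + f_ty)²] = √[784.5² + (269.4 + 425.9)²] = 1048 N/mm.
Capacity per unit length: φr_n = 0.75 × 0.6 × 550 × (0.707 × 5) = 874.9 N/mm.
1048 > 874.9 → NOT adequate.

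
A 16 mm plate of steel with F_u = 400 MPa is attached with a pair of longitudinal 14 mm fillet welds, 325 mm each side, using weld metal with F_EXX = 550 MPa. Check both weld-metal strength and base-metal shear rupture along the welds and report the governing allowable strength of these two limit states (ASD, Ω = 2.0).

t_e = 0.707 × 14 = 9.898 mm; L = 650 mm.
Weld metal: R_n/Ω = (1/2.0) × 0.6 × 550 × 9.898 × 650 × 10⁻³ = 1062 kN.
Base metal (shear rupture): R_n/Ω = (1/2.0) × 0.6 × 400 × 16 × 650 × 10⁻³ = 1248 kN.
Governing: weld metal.

R_n/Ω ≈ 1060 kN (weld metal governs)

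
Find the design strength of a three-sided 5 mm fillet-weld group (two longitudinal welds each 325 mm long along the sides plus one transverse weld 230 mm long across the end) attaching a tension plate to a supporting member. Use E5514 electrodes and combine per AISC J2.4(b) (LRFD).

E55XX → F_EXX = 550 MPa.
t_e = 0.707 × 5 = 3.535 mm.
R_nwl = 0.6 × 550 × 3.535 × 650 × 10⁻³ = 758.3 kN (longitudinal, 2 welds).
R_nwt = 0.6 × 550 × 3.535 × 230 × 10⁻³ = 268.3 kN (transverse, base value).
(i) R_nwl + R_nwt = 1027 kN; (ii) 0.85 R_nwl + 1.5 R_nwt = 1047 kN.
R_n = max = 1047 kN [governs: (ii)]; φR_n = 785.2 kN.

φR_n ≈ 785 kN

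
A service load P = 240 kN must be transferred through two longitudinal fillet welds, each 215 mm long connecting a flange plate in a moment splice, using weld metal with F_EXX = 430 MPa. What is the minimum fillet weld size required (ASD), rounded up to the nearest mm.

Total weld length L = 430 mm.
Required throat t_e = P × Ω / (0.6 F_EXX × L) = 240 × 2.0 / (0.6 × 430 × 430 × 10⁻³) = 4.327 mm.
Required leg w = t_e / 0.707 = 6.12 mm → use 7 mm.

w = 7 mm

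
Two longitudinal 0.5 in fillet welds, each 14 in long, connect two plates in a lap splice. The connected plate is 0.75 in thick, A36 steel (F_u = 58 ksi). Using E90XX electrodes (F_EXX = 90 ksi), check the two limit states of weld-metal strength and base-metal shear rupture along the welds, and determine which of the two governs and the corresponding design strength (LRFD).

t_e = 0.707 × 0.5 = 0.3535 in; L = 28 in.
Weld metal: φR_n = 0.75 × 0.6 × 90 × 0.3535 × 28 = 400.9 kips.
Base metal (shear rupture): φR_n = 0.75 × 0.6 × 58 × 0.75 × 28 = 548.1 kips.
Governing: weld metal.

φR_n ≈ 401 kips (weld metal governs)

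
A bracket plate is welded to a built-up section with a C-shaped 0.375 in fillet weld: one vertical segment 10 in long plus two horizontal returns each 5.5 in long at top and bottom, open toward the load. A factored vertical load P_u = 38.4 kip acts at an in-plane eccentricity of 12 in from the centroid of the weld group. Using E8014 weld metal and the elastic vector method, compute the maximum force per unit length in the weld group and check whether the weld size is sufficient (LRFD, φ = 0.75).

E80XX → F_EXX = 80 ksi.
Total weld length L_w = 21 in. Treat welds as unit-width lines.
Centroid: x̄ = 2×5.5×2.75 / 21 = 1.44 in from the vertical weld.
Polar moment about centroid: J = I_x + I_y = [10³/12 + 2×5.5×5²] + [10×1.44² + 2(5.5³/12 + 5.5×1.31²)] = 425.7 in³.
Direct shear f_v = P/L_w = 38.4 / 21 = 1.829 kip/in (vertical).
Torsion M = P·e = 38.4 × 12 = 460.8 kip·in.
Critical point at (x, y) = (4.06, 5) from centroid. f_tx = M·y/J = 5.413 kip/in; f_ty = M·x/J = 4.394 kip/in.
Resultant f_max = √[f_tx² + (f_v + f_ty)²] = √[5.413² + (1.829 + 4.394)²] = 8.248 kip/in.
Capacity per unit length: φr_n = 0.75 × 0.6 × 80 × (0.707 × 0.375) = 9.544 kip/in.
8.248 ≤ 9.544 → adequate.

f_max ≈ 8.25 kip/in; adequate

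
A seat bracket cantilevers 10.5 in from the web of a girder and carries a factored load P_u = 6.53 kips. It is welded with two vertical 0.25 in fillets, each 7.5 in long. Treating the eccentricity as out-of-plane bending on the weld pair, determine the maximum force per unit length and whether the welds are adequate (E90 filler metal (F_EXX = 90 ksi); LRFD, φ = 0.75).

L_w = 2 × 7.5 = 15 in; section modulus (unit throat) S = 2 × L²/6 = 18.75 in².
Direct shear f_v = P/L_w = 6.53/15 = 0.4353 kip/in.
Moment M = P × e = 6.53 × 10.5 = 68.565 kip·in; bending f_b = M/S = 3.657 kip/in.
f_max = √(f_v² + f_b²) = √(0.4353² + 3.657²) = 3.683 kip/in.
φr_n = 0.75 × 0.6 × 90 × (0.707 × 0.25) = 7.158 kip/in → adequate.

f_max ≈ 3.68 kip/in; adequate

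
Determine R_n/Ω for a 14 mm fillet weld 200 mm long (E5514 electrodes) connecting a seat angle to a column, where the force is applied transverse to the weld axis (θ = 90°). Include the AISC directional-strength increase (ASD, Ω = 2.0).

R_n/Ω ≈ 490 kN

E55XX → F_EXX = 550 MPa.
t_e = 0.707 × 14 = 9.898 mm; A_we = 9.898 × 200 = 1980 mm².
Directional factor: 1.0 + 0.5 sin^1.5(90°) = 1.5.
F_nw = 0.6 × 550 × 1.5 = 495 MPa.
R_n/Ω = (495 × 1980) / 2.0 × 10⁻³ = 490 kN.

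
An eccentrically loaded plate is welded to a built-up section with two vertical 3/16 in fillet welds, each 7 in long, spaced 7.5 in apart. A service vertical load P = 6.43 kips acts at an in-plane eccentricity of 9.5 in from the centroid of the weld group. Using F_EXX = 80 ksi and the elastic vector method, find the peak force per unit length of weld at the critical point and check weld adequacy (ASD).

Total weld length L_w = 14 in. Treat welds as unit-width lines.
Polar moment about centroid: J = 2[d³/12 + d(b/2)²] = 2[7³/12 + 7×3.75²] = 254 in³.
Direct shear f_v = P/L_w = 6.43 / 14 = 0.4593 kip/in (vertical).
Torsion M = P·e = 6.43 × 9.5 = 61.085 kip·in.
Critical point at (x, y) = (3.75, 3.5) from centroid. f_tx = M·y/J = 0.8416 kip/in; f_ty = M·x/J = 0.9017 kip/in.
Resultant f_max = √[f_tx² + (f_v + f_ty)²] = √[0.8416² + (0.4593 + 0.9017)²] = 1.6 kip/in.
Capacity per unit length: r_n/Ω = (1/2.0) × 0.6 × 80 × (0.707 × 0.1875) = 3.181 kip/in.
1.6 ≤ 3.181 → adequate.

f_max ≈ 1.6 kip/in; adequate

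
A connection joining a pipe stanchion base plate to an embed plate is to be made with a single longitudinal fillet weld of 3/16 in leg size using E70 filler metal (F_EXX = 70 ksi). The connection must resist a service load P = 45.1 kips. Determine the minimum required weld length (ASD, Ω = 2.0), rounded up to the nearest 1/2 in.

L = 16.5 in

Throat t_e = 0.707 × 0.1875 = 0.1326 in.
r_n/Ω = (0.6 × 70 × 0.1326) / 2.0 = 2.784 kip/in.
L_req = P / (r_n/Ω) = 45.1 / 2.784 = 16.2 in total.
Round up → use L = 16.5 in.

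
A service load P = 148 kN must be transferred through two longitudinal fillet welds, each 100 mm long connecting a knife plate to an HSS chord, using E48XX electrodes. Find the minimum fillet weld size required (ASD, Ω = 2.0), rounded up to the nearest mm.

w = 8 mm

E48XX → F_EXX = 480 MPa.
Total weld length L = 200 mm.
Required throat t_e = P × Ω / (0.6 F_EXX × L) = 148 × 2.0 / (0.6 × 480 × 200 × 10⁻³) = 5.139 mm.
Required leg w = t_e / 0.707 = 7.269 mm → use 8 mm.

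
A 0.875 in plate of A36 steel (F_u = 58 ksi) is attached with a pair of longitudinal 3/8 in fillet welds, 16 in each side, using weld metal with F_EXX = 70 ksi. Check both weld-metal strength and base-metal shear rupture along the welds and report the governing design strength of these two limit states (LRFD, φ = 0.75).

t_e = 0.707 × 0.375 = 0.2651 in; L = 32 in.
Weld metal: φR_n = 0.75 × 0.6 × 70 × 0.2651 × 32 = 267.2 kips.
Base metal (shear rupture): φR_n = 0.75 × 0.6 × 58 × 0.875 × 32 = 730.8 kips.
Governing: weld metal.

φR_n ≈ 267 kips (weld metal governs)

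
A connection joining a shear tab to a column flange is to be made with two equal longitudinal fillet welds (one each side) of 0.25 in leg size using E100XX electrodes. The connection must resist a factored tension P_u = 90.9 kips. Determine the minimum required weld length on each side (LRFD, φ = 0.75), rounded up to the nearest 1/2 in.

L = 6 in on each side

E100XX → F_EXX = 100 ksi.
Throat t_e = 0.707 × 0.25 = 0.1767 in.
φr_n = 0.75 × 0.6 × 100 × 0.1767 = 7.954 kips/in.
L_req = P_u / φr_n = 90.9 / 7.954 = 11.43 in total.
Per side: 11.43 / 2 = 5.714 in.
Round up → use L = 6 in on each side.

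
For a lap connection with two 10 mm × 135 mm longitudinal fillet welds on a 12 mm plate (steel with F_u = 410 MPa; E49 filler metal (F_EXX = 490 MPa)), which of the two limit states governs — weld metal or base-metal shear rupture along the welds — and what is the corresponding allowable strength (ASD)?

R_n/Ω ≈ 281 kN (weld metal governs)

t_e = 0.707 × 10 = 7.07 mm; L = 270 mm.
Weld metal: R_n/Ω = (1/2.0) × 0.6 × 490 × 7.07 × 270 × 10⁻³ = 280.6 kN.
Base metal (shear rupture): R_n/Ω = (1/2.0) × 0.6 × 410 × 12 × 270 × 10⁻³ = 398.5 kN.
Governing: weld metal.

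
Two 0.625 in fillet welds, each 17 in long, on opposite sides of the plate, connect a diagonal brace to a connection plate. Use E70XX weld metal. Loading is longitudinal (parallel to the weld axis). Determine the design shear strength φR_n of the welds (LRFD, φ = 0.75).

E70XX → F_EXX = 70 ksi.
Effective throat t_e = 0.707 × 0.625 = 0.4419 in.
Total length L = 34 in; A_we = 0.4419 × 34 = 15.02 in².
F_nw = 0.6 F_EXX = 0.6 × 70 = 42 ksi.
φR_n = 0.75 × 42 × 15.02 = 473.2 kip.

φR_n ≈ 473 kip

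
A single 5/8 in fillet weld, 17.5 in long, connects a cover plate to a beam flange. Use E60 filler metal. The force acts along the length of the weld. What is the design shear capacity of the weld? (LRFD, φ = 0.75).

φR_n ≈ 209 kip

E60XX → F_EXX = 60 ksi.
Effective throat t_e = 0.707 × 0.625 = 0.4419 in.
Total length L = 17.5 in; A_we = 0.4419 × 17.5 = 7.733 in².
F_nw = 0.6 F_EXX = 0.6 × 60 = 36 ksi.
φR_n = 0.75 × 36 × 7.733 = 208.8 kip.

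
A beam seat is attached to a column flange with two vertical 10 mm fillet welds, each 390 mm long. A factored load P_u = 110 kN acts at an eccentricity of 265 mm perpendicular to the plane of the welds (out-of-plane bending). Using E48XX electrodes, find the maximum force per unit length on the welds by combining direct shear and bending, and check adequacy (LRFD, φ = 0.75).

E48XX → F_EXX = 480 MPa.
L_w = 2 × 390 = 780 mm; section modulus (unit throat) S = 2 × L²/6 = 50700 mm².
Direct shear f_v = P/L_w = 110×10³/780 = 141 N/mm.
Moment M = P × e = 110×10³ × 265 = 29150000 N·mm; bending f_b = M/S = 575 N/mm.
f_max = √(f_v² + f_b²) = √(141² + 575²) = 592 N/mm.
φr_n = 0.75 × 0.6 × 480 × (0.707 × 10) = 1527 N/mm → adequate.

f_max ≈ 592 N/mm; adequate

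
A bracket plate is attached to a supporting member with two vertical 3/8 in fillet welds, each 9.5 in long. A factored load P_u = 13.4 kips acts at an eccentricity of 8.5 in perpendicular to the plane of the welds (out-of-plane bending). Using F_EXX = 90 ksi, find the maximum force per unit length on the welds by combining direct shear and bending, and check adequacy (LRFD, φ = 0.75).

L_w = 2 × 9.5 = 19 in; section modulus (unit throat) S = 2 × L²/6 = 30.08 in².
Direct shear f_v = P/L_w = 13.4/19 = 0.7053 kip/in.
Moment M = P × e = 13.4 × 8.5 = 113.9 kip·in; bending f_b = M/S = 3.786 kip/in.
f_max = √(f_v² + f_b²) = √(0.7053² + 3.786²) = 3.851 kip/in.
φr_n = 0.75 × 0.6 × 90 × (0.707 × 0.375) = 10.74 kip/in → adequate.

f_max ≈ 3.85 kip/in; adequate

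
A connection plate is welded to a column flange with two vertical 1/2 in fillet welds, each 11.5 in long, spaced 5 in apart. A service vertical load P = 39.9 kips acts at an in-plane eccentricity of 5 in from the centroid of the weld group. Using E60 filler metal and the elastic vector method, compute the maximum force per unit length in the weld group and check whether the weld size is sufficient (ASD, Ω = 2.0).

E60XX → F_EXX = 60 ksi.
Total weld length L_w = 23 in. Treat welds as unit-width lines.
Polar moment about centroid: J = 2[d³/12 + d(b/2)²] = 2[11.5³/12 + 11.5×2.5²] = 397.2 in³.
Direct shear f_v = P/L_w = 39.9 / 23 = 1.735 kip/in (vertical).
Torsion M = P·e = 39.9 × 5 = 199.5 kip·in.
Critical point at (x, y) = (2.5, 5.75) from centroid. f_tx = M·y/J = 2.888 kip/in; f_ty = M·x/J = 1.256 kip/in.
Resultant f_max = √[f_tx² + (f_v + f_ty)²] = √[2.888² + (1.735 + 1.256)²] = 4.157 kip/in.
Capacity per unit length: r_n/Ω = (1/2.0) × 0.6 × 60 × (0.707 × 0.5) = 6.363 kip/in.
4.157 ≤ 6.363 → adequate.

f_max ≈ 4.16 kip/in; adequate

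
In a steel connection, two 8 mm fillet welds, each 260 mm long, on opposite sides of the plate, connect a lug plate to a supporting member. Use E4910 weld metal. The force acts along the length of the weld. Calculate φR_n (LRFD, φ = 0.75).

φR_n ≈ 649 kN

E49XX → F_EXX = 490 MPa.
Effective throat t_e = 0.707 × 8 = 5.656 mm.
Total length L = 520 mm; A_we = 5.656 × 520 = 2941 mm².
F_nw = 0.6 F_EXX = 0.6 × 490 = 294 MPa.
φR_n = 0.75 × 294 × 2941 × 10⁻³ = 648.5 kN.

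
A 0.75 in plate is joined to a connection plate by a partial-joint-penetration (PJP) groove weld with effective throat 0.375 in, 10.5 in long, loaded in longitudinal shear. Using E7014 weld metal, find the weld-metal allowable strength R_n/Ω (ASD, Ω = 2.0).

E70XX → F_EXX = 70 ksi.
Effective throat (given) t_e = 0.375 in.
A_we = 0.375 × 10.5 = 3.938 in².
F_nw = 0.6 F_EXX = 42 ksi.
R_n/Ω = (42 × 3.938) / 2.0 = 82.69 kip.

R_n/Ω ≈ 82.7 kip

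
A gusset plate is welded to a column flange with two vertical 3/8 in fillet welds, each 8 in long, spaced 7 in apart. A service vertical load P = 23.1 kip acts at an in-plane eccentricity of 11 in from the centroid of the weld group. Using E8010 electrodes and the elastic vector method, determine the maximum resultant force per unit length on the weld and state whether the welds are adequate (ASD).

f_max ≈ 5.85 kip/in; adequate

E80XX → F_EXX = 80 ksi.
Total weld length L_w = 16 in. Treat welds as unit-width lines.
Polar moment about centroid: J = 2[d³/12 + d(b/2)²] = 2[8³/12 + 8×3.5²] = 281.3 in³.
Direct shear f_v = P/L_w = 23.1 / 16 = 1.444 kip/in (vertical).
Torsion M = P·e = 23.1 × 11 = 254.1 kip·in.
Critical point at (x, y) = (3.5, 4) from centroid. f_tx = M·y/J = 3.613 kip/in; f_ty = M·x/J = 3.161 kip/in.
Resultant f_max = √[f_tx² + (f_v + f_ty)²] = √[3.613² + (1.444 + 3.161)²] = 5.853 kip/in.
Capacity per unit length: r_n/Ω = (1/2.0) × 0.6 × 80 × (0.707 × 0.375) = 6.363 kip/in.
5.853 ≤ 6.363 → adequate.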